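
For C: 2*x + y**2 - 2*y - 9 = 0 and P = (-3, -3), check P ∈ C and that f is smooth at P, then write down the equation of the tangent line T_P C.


Tangent line at P: 2*x - 8*y - 18 = 0.

Step 1: f(-3, -3) = 0, so P lies on C.
Step 2: partial derivatives
  f_x(x, y) = 2, f_y(x, y) = 2*y - 2.
  f_x(P) = 2, f_y(P) = -8 (gradient nonzero, so P is smooth).
Step 3: tangent line at P: 2·(x − -3) + -8·(y − -3) = 0.
Expanding: 2*x - 8*y - 18 = 0.


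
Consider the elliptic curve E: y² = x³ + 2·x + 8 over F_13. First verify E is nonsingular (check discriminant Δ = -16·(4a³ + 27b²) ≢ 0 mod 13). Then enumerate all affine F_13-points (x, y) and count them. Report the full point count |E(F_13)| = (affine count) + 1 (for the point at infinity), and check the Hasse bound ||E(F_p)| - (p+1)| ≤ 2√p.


Affine points = {(5, 0), (7, 1), (7, 12), (8, 4), (8, 9), (9, 1), (9, 12), (10, 1), (10, 12), (11, 3), (11, 10)}; affine count = 11; |E(F_13)| = 12.

Discriminant check: Δ ∝ 4a³ + 27b² = 4·2³ + 27·8² = 4·8 + 27·64 ≡ 5 (mod 13). Nonzero ⇒ E is nonsingular.
For each x ∈ F_13, compute rhs = x³ + 2·x + 8 mod 13, then count y ∈ F_13 with y² ≡ rhs.
  x = 0: rhs = 8, matching y values: none (0 points).
  x = 1: rhs = 11, matching y values: none (0 points).
  x = 2: rhs = 7, matching y values: none (0 points).
  x = 3: rhs = 2, matching y values: none (0 points).
  x = 4: rhs = 2, matching y values: none (0 points).
  x = 5: rhs = 0, matching y values: 0 (1 points).
  x = 6: rhs = 2, matching y values: none (0 points).
  x = 7: rhs = 1, matching y values: 1, 12 (2 points).
  x = 8: rhs = 3, matching y values: 4, 9 (2 points).
  x = 9: rhs = 1, matching y values: 1, 12 (2 points).
  x = 10: rhs = 1, matching y values: 1, 12 (2 points).
  x = 11: rhs = 9, matching y values: 3, 10 (2 points).
  x = 12: rhs = 5, matching y values: none (0 points).
Total affine count: 11.
Full point count |E(F_13)| = 11 + 1 = 12.
Hasse bound: |12 − (13+1)| = |-2| = 2 ≤ 2√13 ≈ 7.2111 ✓.


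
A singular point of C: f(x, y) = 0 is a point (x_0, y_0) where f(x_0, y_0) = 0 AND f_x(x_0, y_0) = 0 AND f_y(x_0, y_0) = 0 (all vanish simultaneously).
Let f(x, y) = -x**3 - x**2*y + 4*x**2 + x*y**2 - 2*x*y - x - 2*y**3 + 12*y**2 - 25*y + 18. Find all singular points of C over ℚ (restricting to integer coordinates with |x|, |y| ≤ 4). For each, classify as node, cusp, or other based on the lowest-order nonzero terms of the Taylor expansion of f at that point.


Singular points: {(1, 2)}; classification: node.

Compute partial derivatives:
  f_x = -3*x**2 - 2*x*y + 8*x + y**2 - 2*y - 1.
  f_y = -x**2 + 2*x*y - 2*x - 6*y**2 + 24*y - 25.
Scan x_0 ∈ {−4, ..., 4}. For each x_0, f_y(x_0, y) is a polynomial in y; find its integer roots y ∈ {−4, ..., 4}, then test f_x and f at those candidates.
  x = -4: f_y(-4, y) = -6*y**2 + 16*y - 33; no integer root y with |y| ≤ 4.
  x = -3: f_y(-3, y) = -6*y**2 + 18*y - 28; no integer root y with |y| ≤ 4.
  x = -2: f_y(-2, y) = -6*y**2 + 20*y - 25; no integer root y with |y| ≤ 4.
  x = -1: f_y(-1, y) = -6*y**2 + 22*y - 24; no integer root y with |y| ≤ 4.
  x = 0: f_y(0, y) = -6*y**2 + 24*y - 25; no integer root y with |y| ≤ 4.
  x = 1: f_y(1, y) = -6*y**2 + 26*y - 28; vanishes at y ∈ {2}. (1, 2): f_x = 0, f = 0 — SINGULAR.
  x = 2: f_y(2, y) = -6*y**2 + 28*y - 33; no integer root y with |y| ≤ 4.
  x = 3: f_y(3, y) = -6*y**2 + 30*y - 40; no integer root y with |y| ≤ 4.
  x = 4: f_y(4, y) = -6*y**2 + 32*y - 49; no integer root y with |y| ≤ 4.
Only singular point on the grid: (1, 2).
Classify: substitute x = 1 + u, y = 2 + v and expand: f = -u**3 - u**2*v - u**2 + u*v**2 - 2*v**3 + v**2.
No constant or linear terms (consistent with a singular point). Quadratic part: -u**2 + v**2. Cubic part: -u**3 - u**2*v + u*v**2 - 2*v**3.
The quadratic part v**2 - u**2 = (v − u)(v + u) splits into two distinct linear factors, so there are two distinct tangent lines y − 2 = ±(x − 1) — this is a node (ordinary double point).
Classification: node.


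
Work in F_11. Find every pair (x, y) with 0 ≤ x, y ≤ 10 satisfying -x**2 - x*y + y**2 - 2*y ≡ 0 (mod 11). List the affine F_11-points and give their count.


Affine F_11-points: {(0, 0), (0, 2), (4, 8), (4, 9), (8, 4), (8, 6), (9, 2), (9, 9), (10, 4), (10, 8)}; count = 10.

For each of the 121 pairs (x, y) ∈ F_11², evaluate f(x, y) mod 11. Record the zeros.
  x = 0: [0↦0, 1↦10, 2↦0, 3↦3, 4↦8, 5↦4, 6↦2, 7↦2, 8↦4, 9↦8, 10↦3]  zeros at y ∈ {0, 2}
  x = 1: [0↦10, 1↦8, 2↦8, 3↦10, 4↦3, 5↦9, 6↦6, 7↦5, 8↦6, 9↦9, 10↦3]  zeros at y ∈ ∅
  x = 2: [0↦7, 1↦4, 2↦3, 3↦4, 4↦7, 5↦1, 6↦8, 7↦6, 8↦6, 9↦8, 10↦1]  zeros at y ∈ ∅
  x = 3: [0↦2, 1↦9, 2↦7, 3↦7, 4↦9, 5↦2, 6↦8, 7↦5, 8↦4, 9↦5, 10↦8]  zeros at y ∈ ∅
  x = 4: [0↦6, 1↦1, 2↦9, 3↦8, 4↦9, 5↦1, 6↦6, 7↦2, 8↦0, 9↦0, 10↦2]  zeros at y ∈ {8, 9}
  x = 5: [0↦8, 1↦2, 2↦9, 3↦7, 4↦7, 5↦9, 6↦2, 7↦8, 8↦5, 9↦4, 10↦5]  zeros at y ∈ ∅
  x = 6: [0↦8, 1↦1, 2↦7, 3↦4, 4↦3, 5↦4, 6↦7, 7↦1, 8↦8, 9↦6, 10↦6]  zeros at y ∈ ∅
  x = 7: [0↦6, 1↦9, 2↦3, 3↦10, 4↦8, 5↦8, 6↦10, 7↦3, 8↦9, 9↦6, 10↦5]  zeros at y ∈ ∅
  x = 8: [0↦2, 1↦4, 2↦8, 3↦3, 4↦0, 5↦10, 6↦0, 7↦3, 8↦8, 9↦4, 10↦2]  zeros at y ∈ {4, 6}
  x = 9: [0↦7, 1↦8, 2↦0, 3↦5, 4↦1, 5↦10, 6↦10, 7↦1, 8↦5, 9↦0, 10↦8]  zeros at y ∈ {2, 9}
  x = 10: [0↦10, 1↦10, 2↦1, 3↦5, 4↦0, 5↦8, 6↦7, 7↦8, 8↦0, 9↦5, 10↦1]  zeros at y ∈ {4, 8}
Collecting zeros: affine points = {(0, 0), (0, 2), (4, 8), (4, 9), (8, 4), (8, 6), (9, 2), (9, 9), (10, 4), (10, 8)}.
Total count |C(F_11)_aff| = 10.


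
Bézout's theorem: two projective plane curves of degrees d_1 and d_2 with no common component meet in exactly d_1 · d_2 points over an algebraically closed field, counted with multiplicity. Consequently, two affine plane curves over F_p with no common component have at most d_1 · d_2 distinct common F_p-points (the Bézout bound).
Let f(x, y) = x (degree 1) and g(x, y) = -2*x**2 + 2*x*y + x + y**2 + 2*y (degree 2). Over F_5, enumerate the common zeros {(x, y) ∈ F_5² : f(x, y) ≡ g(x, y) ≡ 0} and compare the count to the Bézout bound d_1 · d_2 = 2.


Common zeros: {(0, 0), (0, 3)}; count = 2; Bézout bound = 2.

deg(f) = 1, deg(g) = 2, so Bézout bound = 2.
Scan x ∈ F_5. For each x, list the y ∈ F_5 with f(x, y) ≡ 0 and those with g(x, y) ≡ 0 (mod 5); the common zeros in that column are the intersection.
  x = 0: f ≡ 0 at y ∈ {0, 1, 2, 3, 4}; g ≡ 0 at y ∈ {0, 3}; common: {0, 3}.
  x = 1: f ≡ 0 at y ∈ ∅; g ≡ 0 at y ∈ {3}; common: ∅.
  x = 2: f ≡ 0 at y ∈ ∅; g ≡ 0 at y ∈ {2}; common: ∅.
  x = 3: f ≡ 0 at y ∈ ∅; g ≡ 0 at y ∈ {0, 2}; common: ∅.
  x = 4: f ≡ 0 at y ∈ ∅; g ≡ 0 at y ∈ ∅; common: ∅.
Collecting: common zeros = {(0, 0), (0, 3)}, so the count is 2.
Comparison with the Bézout bound: 2 ≤ 2 = deg(f)·deg(g), as expected for curves with no common component (the bound is attained).


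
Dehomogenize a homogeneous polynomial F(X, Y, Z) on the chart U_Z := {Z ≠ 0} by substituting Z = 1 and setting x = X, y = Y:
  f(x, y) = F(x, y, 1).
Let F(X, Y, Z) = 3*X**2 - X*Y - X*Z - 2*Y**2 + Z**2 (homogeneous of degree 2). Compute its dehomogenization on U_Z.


f(x, y) = 3*x**2 - x*y - x - 2*y**2 + 1

On U_Z we set Z = 1. Each monomial c·X^i·Y^j·Z^k in F becomes c·x^i·y^j·1^k = c·x^i·y^j.
Substituting Z = 1: F(X, Y, 1) = 3*x**2 - x*y - x - 2*y**2 + 1.
Note: deg(f) ≤ deg(F) = 2; strict inequality happens when F is divisible by Z (lost terms).


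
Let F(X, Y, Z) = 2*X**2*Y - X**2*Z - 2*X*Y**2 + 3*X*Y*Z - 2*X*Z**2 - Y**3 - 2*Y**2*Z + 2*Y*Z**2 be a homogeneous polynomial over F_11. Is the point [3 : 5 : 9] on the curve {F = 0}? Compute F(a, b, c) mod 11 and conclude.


F(3,5,9) ≡ 2 (mod 11); P is NOT on the curve.

Evaluate F(3, 5, 9) term-by-term (mod 11).
  2*X**2*Y ↦ 2·9·5·1 = 90
  -X**2*Z ↦ -1·9·1·9 = -81
  -2*X*Y**2 ↦ -2·3·25·1 = -150
  3*X*Y*Z ↦ 3·3·5·9 = 405
  -2*X*Z**2 ↦ -2·3·1·81 = -486
  -Y**3 ↦ -1·1·125·1 = -125
  -2*Y**2*Z ↦ -2·1·25·9 = -450
  2*Y*Z**2 ↦ 2·1·5·81 = 810
Sum: F(3, 5, 9) = (90) + (-81) + (-150) + (405) + (-486) + (-125) + (-450) + (810) = 13.
Reducing mod 11: 13 ≡ 2 (mod 11).
Since F(a, b, c) ≡ 2 ≠ 0 (mod 11), P does NOT lie on the curve.


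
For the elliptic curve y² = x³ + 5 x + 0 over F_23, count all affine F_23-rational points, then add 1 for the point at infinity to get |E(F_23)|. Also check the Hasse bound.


Affine points = {(0, 0), (1, 11), (1, 12), (2, 8), (2, 15), (5, 9), (5, 14), (6, 4), (6, 19), (8, 0), (11, 11), (11, 12), (13, 10), (13, 13), (14, 10), (14, 13), (15, 0), (16, 6), (16, 17), (19, 10), (19, 13), (20, 2), (20, 21)}; affine count = 23; |E(F_23)| = 24.

Discriminant check: Δ ∝ 4a³ + 27b² = 4·5³ + 27·0² = 4·125 + 27·0 ≡ 17 (mod 23). Nonzero ⇒ E is nonsingular.
For each x ∈ F_23, compute rhs = x³ + 5·x + 0 mod 23, then count y ∈ F_23 with y² ≡ rhs.
  x = 0: rhs = 0, matching y values: 0 (1 points).
  x = 1: rhs = 6, matching y values: 11, 12 (2 points).
  x = 2: rhs = 18, matching y values: 8, 15 (2 points).
  x = 3: rhs = 19, matching y values: none (0 points).
  x = 4: rhs = 15, matching y values: none (0 points).
  x = 5: rhs = 12, matching y values: 9, 14 (2 points).
  x = 6: rhs = 16, matching y values: 4, 19 (2 points).
  x = 7: rhs = 10, matching y values: none (0 points).
  x = 8: rhs = 0, matching y values: 0 (1 points).
  x = 9: rhs = 15, matching y values: none (0 points).
  x = 10: rhs = 15, matching y values: none (0 points).
  x = 11: rhs = 6, matching y values: 11, 12 (2 points).
  x = 12: rhs = 17, matching y values: none (0 points).
  x = 13: rhs = 8, matching y values: 10, 13 (2 points).
  x = 14: rhs = 8, matching y values: 10, 13 (2 points).
  x = 15: rhs = 0, matching y values: 0 (1 points).
  x = 16: rhs = 13, matching y values: 6, 17 (2 points).
  x = 17: rhs = 7, matching y values: none (0 points).
  x = 18: rhs = 11, matching y values: none (0 points).
  x = 19: rhs = 8, matching y values: 10, 13 (2 points).
  x = 20: rhs = 4, matching y values: 2, 21 (2 points).
  x = 21: rhs = 5, matching y values: none (0 points).
  x = 22: rhs = 17, matching y values: none (0 points).
Total affine count: 23.
Full point count |E(F_23)| = 23 + 1 = 24.
Hasse bound: |24 − (23+1)| = |0| = 0 ≤ 2√23 ≈ 9.5917 ✓.


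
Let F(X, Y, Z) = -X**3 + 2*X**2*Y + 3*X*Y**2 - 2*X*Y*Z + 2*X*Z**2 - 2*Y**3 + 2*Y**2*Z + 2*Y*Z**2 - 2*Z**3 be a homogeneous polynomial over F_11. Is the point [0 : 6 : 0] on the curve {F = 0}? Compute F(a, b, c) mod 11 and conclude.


F(0,6,0) ≡ 8 (mod 11); P is NOT on the curve.

Evaluate F(0, 6, 0) term-by-term (mod 11).
  -X**3 ↦ -1·0·1·1 = 0
  2*X**2*Y ↦ 2·0·6·1 = 0
  3*X*Y**2 ↦ 3·0·36·1 = 0
  -2*X*Y*Z ↦ -2·0·6·0 = 0
  2*X*Z**2 ↦ 2·0·1·0 = 0
  -2*Y**3 ↦ -2·1·216·1 = -432
  2*Y**2*Z ↦ 2·1·36·0 = 0
  2*Y*Z**2 ↦ 2·1·6·0 = 0
  -2*Z**3 ↦ -2·1·1·0 = 0
Sum: F(0, 6, 0) = (0) + (0) + (0) + (0) + (0) + (-432) + (0) + (0) + (0) = -432.
Reducing mod 11: -432 ≡ 8 (mod 11).
Since F(a, b, c) ≡ 8 ≠ 0 (mod 11), P does NOT lie on the curve.


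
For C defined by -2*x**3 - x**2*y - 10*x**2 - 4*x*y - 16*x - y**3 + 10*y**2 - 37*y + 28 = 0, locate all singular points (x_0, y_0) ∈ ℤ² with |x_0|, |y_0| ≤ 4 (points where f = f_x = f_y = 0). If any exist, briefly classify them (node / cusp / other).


Singular points: {(-2, 3)}; classification: node.

Compute partial derivatives:
  f_x = -6*x**2 - 2*x*y - 20*x - 4*y - 16.
  f_y = -x**2 - 4*x - 3*y**2 + 20*y - 37.
Scan x_0 ∈ {−4, ..., 4}. For each x_0, f_y(x_0, y) is a polynomial in y; find its integer roots y ∈ {−4, ..., 4}, then test f_x and f at those candidates.
  x = -4: f_y(-4, y) = -3*y**2 + 20*y - 37; no integer root y with |y| ≤ 4.
  x = -3: f_y(-3, y) = -3*y**2 + 20*y - 34; no integer root y with |y| ≤ 4.
  x = -2: f_y(-2, y) = -3*y**2 + 20*y - 33; vanishes at y ∈ {3}. (-2, 3): f_x = 0, f = 0 — SINGULAR.
  x = -1: f_y(-1, y) = -3*y**2 + 20*y - 34; no integer root y with |y| ≤ 4.
  x = 0: f_y(0, y) = -3*y**2 + 20*y - 37; no integer root y with |y| ≤ 4.
  x = 1: f_y(1, y) = -3*y**2 + 20*y - 42; no integer root y with |y| ≤ 4.
  x = 2: f_y(2, y) = -3*y**2 + 20*y - 49; no integer root y with |y| ≤ 4.
  x = 3: f_y(3, y) = -3*y**2 + 20*y - 58; no integer root y with |y| ≤ 4.
  x = 4: f_y(4, y) = -3*y**2 + 20*y - 69; no integer root y with |y| ≤ 4.
Only singular point on the grid: (-2, 3).
Classify: substitute x = -2 + u, y = 3 + v and expand: f = -2*u**3 - u**2*v - u**2 - v**3 + v**2.
No constant or linear terms (consistent with a singular point). Quadratic part: -u**2 + v**2. Cubic part: -2*u**3 - u**2*v - v**3.
The quadratic part v**2 - u**2 = (v − u)(v + u) splits into two distinct linear factors, so there are two distinct tangent lines y − 3 = ±(x − -2) — this is a node (ordinary double point).
Classification: node.


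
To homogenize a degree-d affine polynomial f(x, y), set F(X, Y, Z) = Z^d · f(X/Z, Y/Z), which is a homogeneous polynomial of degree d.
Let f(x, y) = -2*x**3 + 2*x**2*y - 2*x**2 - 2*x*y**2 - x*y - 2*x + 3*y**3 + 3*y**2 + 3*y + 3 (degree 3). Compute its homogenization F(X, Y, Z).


F(X, Y, Z) = -2*X**3 + 2*X**2*Y - 2*X**2*Z - 2*X*Y**2 - X*Y*Z - 2*X*Z**2 + 3*Y**3 + 3*Y**2*Z + 3*Y*Z**2 + 3*Z**3

deg(f) = 3.
Substitute x = X/Z, y = Y/Z into f, then multiply by Z^3.
  monomial -2·x^3·y^0 ↦ -2·X^3·Y^0·Z^0.
  monomial 2·x^2·y^1 ↦ 2·X^2·Y^1·Z^0.
  monomial -2·x^2·y^0 ↦ -2·X^2·Y^0·Z^1.
  monomial -2·x^1·y^2 ↦ -2·X^1·Y^2·Z^0.
  monomial -1·x^1·y^1 ↦ -1·X^1·Y^1·Z^1.
  monomial -2·x^1·y^0 ↦ -2·X^1·Y^0·Z^2.
  monomial 3·x^0·y^3 ↦ 3·X^0·Y^3·Z^0.
  monomial 3·x^0·y^2 ↦ 3·X^0·Y^2·Z^1.
  monomial 3·x^0·y^1 ↦ 3·X^0·Y^1·Z^2.
  monomial 3·x^0·y^0 ↦ 3·X^0·Y^0·Z^3.
Collecting: F(X, Y, Z) = -2*X**3 + 2*X**2*Y - 2*X**2*Z - 2*X*Y**2 - X*Y*Z - 2*X*Z**2 + 3*Y**3 + 3*Y**2*Z + 3*Y*Z**2 + 3*Z**3.


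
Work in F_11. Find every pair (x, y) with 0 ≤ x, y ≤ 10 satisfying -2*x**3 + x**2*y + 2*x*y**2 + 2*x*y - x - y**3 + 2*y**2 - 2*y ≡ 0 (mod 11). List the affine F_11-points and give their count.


Affine F_11-points: {(0, 0), (1, 7), (4, 0), (4, 10), (5, 10), (7, 0), (7, 6), (7, 10), (8, 6), (9, 3), (9, 8), (9, 9), (10, 2), (10, 3), (10, 6)}; count = 15.

For each of the 121 pairs (x, y) ∈ F_11², evaluate f(x, y) mod 11. Record the zeros.
  x = 0: [0↦0, 1↦10, 2↦7, 3↦7, 4↦4, 5↦3, 6↦9, 7↦5, 8↦7, 9↦9, 10↦5]  zeros at y ∈ {0}
  x = 1: [0↦8, 1↦1, 2↦7, 3↦9, 4↦1, 5↦10, 6↦8, 7↦0, 8↦2, 9↦8, 10↦1]  zeros at y ∈ {7}
  x = 2: [0↦4, 1↦4, 2↦10, 3↦5, 4↦5, 5↦4, 6↦7, 7↦8, 8↦1, 9↦2, 10↦5]  zeros at y ∈ ∅
  x = 3: [0↦9, 1↦7, 2↦4, 3↦5, 4↦4, 5↦6, 6↦5, 7↦6, 8↦3, 9↦1, 10↦5]  zeros at y ∈ ∅
  x = 4: [0↦0, 1↦9, 2↦10, 3↦8, 4↦8, 5↦4, 6↦1, 7↦4, 8↦7, 9↦4, 10↦0]  zeros at y ∈ {0, 10}
  x = 5: [0↦9, 1↦9, 2↦5, 3↦2, 4↦5, 5↦8, 6↦5, 7↦1, 8↦1, 9↦10, 10↦0]  zeros at y ∈ {10}
  x = 6: [0↦2, 1↦6, 2↦10, 3↦8, 4↦5, 5↦6, 6↦5, 7↦7, 8↦6, 9↦7, 10↦4]  zeros at y ∈ ∅
  x = 7: [0↦0, 1↦10, 2↦2, 3↦3, 4↦7, 5↦8, 6↦0, 7↦10, 8↦10, 9↦5, 10↦0]  zeros at y ∈ {0, 6, 10}
  x = 8: [0↦2, 1↦9, 2↦2, 3↦8, 4↦10, 5↦2, 6↦0, 7↦9, 8↦1, 9↦3, 10↦9]  zeros at y ∈ {6}
  x = 9: [0↦7, 1↦2, 2↦9, 3↦0, 4↦2, 5↦9, 6↦4, 7↦3, 8↦0, 9↦0, 10↦8]  zeros at y ∈ {3, 8, 9}
  x = 10: [0↦3, 1↦10, 2↦0, 3↦0, 4↦4, 5↦6, 6↦0, 7↦2, 8↦6, 9↦6, 10↦7]  zeros at y ∈ {2, 3, 6}
Collecting zeros: affine points = {(0, 0), (1, 7), (4, 0), (4, 10), (5, 10), (7, 0), (7, 6), (7, 10), (8, 6), (9, 3), (9, 8), (9, 9), (10, 2), (10, 3), (10, 6)}.
Total count |C(F_11)_aff| = 15.


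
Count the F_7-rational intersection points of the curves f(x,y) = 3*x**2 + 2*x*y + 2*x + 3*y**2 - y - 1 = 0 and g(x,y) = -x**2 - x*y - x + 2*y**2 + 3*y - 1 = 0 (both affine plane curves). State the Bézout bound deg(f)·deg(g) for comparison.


Common zeros: {(5, 4)}; count = 1; Bézout bound = 4.

deg(f) = 2, deg(g) = 2, so Bézout bound = 4.
Scan x ∈ F_7. For each x, list the y ∈ F_7 with f(x, y) ≡ 0 and those with g(x, y) ≡ 0 (mod 7); the common zeros in that column are the intersection.
  x = 0: f ≡ 0 at y ∈ ∅; g ≡ 0 at y ∈ ∅; common: ∅.
  x = 1: f ≡ 0 at y ∈ {4, 5}; g ≡ 0 at y ∈ {3}; common: ∅.
  x = 2: f ≡ 0 at y ∈ {1, 5}; g ≡ 0 at y ∈ {0, 3}; common: ∅.
  x = 3: f ≡ 0 at y ∈ ∅; g ≡ 0 at y ∈ ∅; common: ∅.
  x = 4: f ≡ 0 at y ∈ ∅; g ≡ 0 at y ∈ {0, 4}; common: ∅.
  x = 5: f ≡ 0 at y ∈ {0, 4}; g ≡ 0 at y ∈ {4}; common: {4}.
  x = 6: f ≡ 0 at y ∈ {0, 1}; g ≡ 0 at y ∈ ∅; common: ∅.
Collecting: common zeros = {(5, 4)}, so the count is 1.
Comparison with the Bézout bound: 1 ≤ 4 = deg(f)·deg(g), as expected for curves with no common component (the affine F_7-count falls short of the bound because intersections may lie at infinity, over extension fields, or carry multiplicity).


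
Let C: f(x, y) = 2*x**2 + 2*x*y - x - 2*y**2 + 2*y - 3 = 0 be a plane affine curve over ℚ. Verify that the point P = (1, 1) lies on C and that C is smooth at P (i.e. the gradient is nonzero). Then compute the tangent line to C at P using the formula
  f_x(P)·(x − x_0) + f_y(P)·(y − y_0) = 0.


Tangent line at P: 5*x - 5 = 0.

Step 1: f(1, 1) = 0, so P lies on C.
Step 2: partial derivatives
  f_x(x, y) = 4*x + 2*y - 1, f_y(x, y) = 2*x - 4*y + 2.
  f_x(P) = 5, f_y(P) = 0 (gradient nonzero, so P is smooth).
Step 3: tangent line at P: 5·(x − 1) + 0·(y − 1) = 0.
Expanding: 5*x - 5 = 0.


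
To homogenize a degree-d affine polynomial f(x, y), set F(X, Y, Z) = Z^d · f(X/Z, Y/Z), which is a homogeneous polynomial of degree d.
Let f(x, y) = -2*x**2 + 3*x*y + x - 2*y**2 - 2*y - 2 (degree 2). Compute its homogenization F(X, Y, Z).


F(X, Y, Z) = -2*X**2 + 3*X*Y + X*Z - 2*Y**2 - 2*Y*Z - 2*Z**2

deg(f) = 2.
Substitute x = X/Z, y = Y/Z into f, then multiply by Z^2.
  monomial -2·x^2·y^0 ↦ -2·X^2·Y^0·Z^0.
  monomial 3·x^1·y^1 ↦ 3·X^1·Y^1·Z^0.
  monomial 1·x^1·y^0 ↦ 1·X^1·Y^0·Z^1.
  monomial -2·x^0·y^2 ↦ -2·X^0·Y^2·Z^0.
  monomial -2·x^0·y^1 ↦ -2·X^0·Y^1·Z^1.
  monomial -2·x^0·y^0 ↦ -2·X^0·Y^0·Z^2.
Collecting: F(X, Y, Z) = -2*X**2 + 3*X*Y + X*Z - 2*Y**2 - 2*Y*Z - 2*Z**2.


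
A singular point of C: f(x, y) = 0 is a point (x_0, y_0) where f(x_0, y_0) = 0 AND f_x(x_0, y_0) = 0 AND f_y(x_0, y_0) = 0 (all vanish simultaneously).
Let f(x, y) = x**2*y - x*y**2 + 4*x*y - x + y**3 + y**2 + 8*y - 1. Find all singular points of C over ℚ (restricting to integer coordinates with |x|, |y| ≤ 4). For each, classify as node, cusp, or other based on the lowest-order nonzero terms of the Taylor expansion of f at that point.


Singular points: {(-3, -1)}; classification: node.

Compute partial derivatives:
  f_x = 2*x*y - y**2 + 4*y - 1.
  f_y = x**2 - 2*x*y + 4*x + 3*y**2 + 2*y + 8.
Scan x_0 ∈ {−4, ..., 4}. For each x_0, f_y(x_0, y) is a polynomial in y; find its integer roots y ∈ {−4, ..., 4}, then test f_x and f at those candidates.
  x = -4: f_y(-4, y) = 3*y**2 + 10*y + 8; vanishes at y ∈ {-2}. (-4, -2): f_x = 3 ≠ 0.
  x = -3: f_y(-3, y) = 3*y**2 + 8*y + 5; vanishes at y ∈ {-1}. (-3, -1): f_x = 0, f = 0 — SINGULAR.
  x = -2: f_y(-2, y) = 3*y**2 + 6*y + 4; no integer root y with |y| ≤ 4.
  x = -1: f_y(-1, y) = 3*y**2 + 4*y + 5; no integer root y with |y| ≤ 4.
  x = 0: f_y(0, y) = 3*y**2 + 2*y + 8; no integer root y with |y| ≤ 4.
  x = 1: f_y(1, y) = 3*y**2 + 13; no integer root y with |y| ≤ 4.
  x = 2: f_y(2, y) = 3*y**2 - 2*y + 20; no integer root y with |y| ≤ 4.
  x = 3: f_y(3, y) = 3*y**2 - 4*y + 29; no integer root y with |y| ≤ 4.
  x = 4: f_y(4, y) = 3*y**2 - 6*y + 40; no integer root y with |y| ≤ 4.
Only singular point on the grid: (-3, -1).
Classify: substitute x = -3 + u, y = -1 + v and expand: f = u**2*v - u**2 - u*v**2 + v**3 + v**2.
No constant or linear terms (consistent with a singular point). Quadratic part: -u**2 + v**2. Cubic part: u**2*v - u*v**2 + v**3.
The quadratic part v**2 - u**2 = (v − u)(v + u) splits into two distinct linear factors, so there are two distinct tangent lines y − -1 = ±(x − -3) — this is a node (ordinary double point).
Classification: node.


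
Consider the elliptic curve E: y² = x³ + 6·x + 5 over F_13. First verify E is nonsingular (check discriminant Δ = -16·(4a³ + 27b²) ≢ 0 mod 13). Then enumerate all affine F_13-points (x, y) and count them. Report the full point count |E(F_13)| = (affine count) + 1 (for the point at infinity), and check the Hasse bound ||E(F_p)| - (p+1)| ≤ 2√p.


Affine points = {(1, 5), (1, 8), (2, 5), (2, 8), (5, 2), (5, 11), (6, 6), (6, 7), (7, 0), (10, 5), (10, 8)}; affine count = 11; |E(F_13)| = 12.

Discriminant check: Δ ∝ 4a³ + 27b² = 4·6³ + 27·5² = 4·216 + 27·25 ≡ 5 (mod 13). Nonzero ⇒ E is nonsingular.
For each x ∈ F_13, compute rhs = x³ + 6·x + 5 mod 13, then count y ∈ F_13 with y² ≡ rhs.
  x = 0: rhs = 5, matching y values: none (0 points).
  x = 1: rhs = 12, matching y values: 5, 8 (2 points).
  x = 2: rhs = 12, matching y values: 5, 8 (2 points).
  x = 3: rhs = 11, matching y values: none (0 points).
  x = 4: rhs = 2, matching y values: none (0 points).
  x = 5: rhs = 4, matching y values: 2, 11 (2 points).
  x = 6: rhs = 10, matching y values: 6, 7 (2 points).
  x = 7: rhs = 0, matching y values: 0 (1 points).
  x = 8: rhs = 6, matching y values: none (0 points).
  x = 9: rhs = 8, matching y values: none (0 points).
  x = 10: rhs = 12, matching y values: 5, 8 (2 points).
  x = 11: rhs = 11, matching y values: none (0 points).
  x = 12: rhs = 11, matching y values: none (0 points).
Total affine count: 11.
Full point count |E(F_13)| = 11 + 1 = 12.
Hasse bound: |12 − (13+1)| = |-2| = 2 ≤ 2√13 ≈ 7.2111 ✓.


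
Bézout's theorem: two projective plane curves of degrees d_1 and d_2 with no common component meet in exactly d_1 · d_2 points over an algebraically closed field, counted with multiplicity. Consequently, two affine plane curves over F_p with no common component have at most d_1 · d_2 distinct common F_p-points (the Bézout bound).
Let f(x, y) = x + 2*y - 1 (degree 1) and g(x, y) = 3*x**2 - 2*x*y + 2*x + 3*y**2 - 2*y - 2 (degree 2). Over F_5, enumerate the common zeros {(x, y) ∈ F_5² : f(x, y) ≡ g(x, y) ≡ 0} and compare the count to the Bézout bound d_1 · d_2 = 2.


Common zeros: ∅; count = 0; Bézout bound = 2.

deg(f) = 1, deg(g) = 2, so Bézout bound = 2.
Scan x ∈ F_5. For each x, list the y ∈ F_5 with f(x, y) ≡ 0 and those with g(x, y) ≡ 0 (mod 5); the common zeros in that column are the intersection.
  x = 0: f ≡ 0 at y ∈ {3}; g ≡ 0 at y ∈ ∅; common: ∅.
  x = 1: f ≡ 0 at y ∈ {0}; g ≡ 0 at y ∈ {4}; common: ∅.
  x = 2: f ≡ 0 at y ∈ {2}; g ≡ 0 at y ∈ ∅; common: ∅.
  x = 3: f ≡ 0 at y ∈ {4}; g ≡ 0 at y ∈ ∅; common: ∅.
  x = 4: f ≡ 0 at y ∈ {1}; g ≡ 0 at y ∈ ∅; common: ∅.
Collecting: common zeros = ∅, so the count is 0.
Comparison with the Bézout bound: 0 ≤ 2 = deg(f)·deg(g), as expected for curves with no common component (the affine F_5-count falls short of the bound because intersections may lie at infinity, over extension fields, or carry multiplicity).


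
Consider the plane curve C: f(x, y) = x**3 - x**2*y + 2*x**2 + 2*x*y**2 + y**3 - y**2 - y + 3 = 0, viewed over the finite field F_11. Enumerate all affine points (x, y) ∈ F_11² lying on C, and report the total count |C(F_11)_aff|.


Affine F_11-points: {(2, 9), (3, 1), (4, 0), (6, 5), (7, 10), (8, 1), (8, 8), (8, 9), (9, 4), (9, 5), (9, 7), (10, 1), (10, 5), (10, 8)}; count = 14.

For each of the 121 pairs (x, y) ∈ F_11², evaluate f(x, y) mod 11. Record the zeros.
  x = 0: [0↦3, 1↦2, 2↦5, 3↦7, 4↦3, 5↦10, 6↦1, 7↦4, 8↦3, 9↦4, 10↦2]  zeros at y ∈ ∅
  x = 1: [0↦6, 1↦6, 2↦3, 3↦3, 4↦1, 5↦3, 6↦4, 7↦10, 8↦5, 9↦6, 10↦8]  zeros at y ∈ ∅
  x = 2: [0↦8, 1↦7, 2↦7, 3↦3, 4↦1, 5↦7, 6↦5, 7↦1, 8↦1, 9↦0, 10↦4]  zeros at y ∈ {9}
  x = 3: [0↦4, 1↦0, 2↦1, 3↦2, 4↦9, 5↦6, 6↦10, 7↦5, 8↦8, 9↦3, 10↦7]  zeros at y ∈ {1}
  x = 4: [0↦0, 1↦2, 2↦2, 3↦6, 4↦9, 5↦6, 6↦3, 7↦6, 8↦10, 9↦10, 10↦1]  zeros at y ∈ {0}
  x = 5: [0↦2, 1↦8, 2↦5, 3↦10, 4↦7, 5↦2, 6↦1, 7↦10, 8↦2, 9↦5, 10↦3]  zeros at y ∈ ∅
  x = 6: [0↦5, 1↦2, 2↦5, 3↦9, 4↦9, 5↦0, 6↦10, 7↦1, 8↦1, 9↦5, 10↦8]  zeros at y ∈ {5}
  x = 7: [0↦4, 1↦1, 2↦8, 3↦9, 4↦10, 5↦6, 6↦3, 7↦7, 8↦2, 9↦5, 10↦0]  zeros at y ∈ {10}
  x = 8: [0↦5, 1↦0, 2↦9, 3↦5, 4↦5, 5↦4, 6↦8, 7↦1, 8↦0, 9↦0, 10↦7]  zeros at y ∈ {1, 8, 9}
  x = 9: [0↦3, 1↦5, 2↦3, 3↦3, 4↦0, 5↦0, 6↦9, 7↦0, 8↦1, 9↦7, 10↦2]  zeros at y ∈ {4, 5, 7}
  x = 10: [0↦4, 1↦0, 2↦7, 3↦9, 4↦1, 5↦0, 6↦1, 7↦10, 8↦0, 9↦10, 10↦2]  zeros at y ∈ {1, 5, 8}
Collecting zeros: affine points = {(2, 9), (3, 1), (4, 0), (6, 5), (7, 10), (8, 1), (8, 8), (8, 9), (9, 4), (9, 5), (9, 7), (10, 1), (10, 5), (10, 8)}.
Total count |C(F_11)_aff| = 14.


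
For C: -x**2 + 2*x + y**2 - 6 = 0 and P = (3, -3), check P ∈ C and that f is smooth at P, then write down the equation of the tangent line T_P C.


Tangent line at P: -4*x - 6*y - 6 = 0.

Step 1: f(3, -3) = 0, so P lies on C.
Step 2: partial derivatives
  f_x(x, y) = 2 - 2*x, f_y(x, y) = 2*y.
  f_x(P) = -4, f_y(P) = -6 (gradient nonzero, so P is smooth).
Step 3: tangent line at P: -4·(x − 3) + -6·(y − -3) = 0.
Expanding: -4*x - 6*y - 6 = 0.


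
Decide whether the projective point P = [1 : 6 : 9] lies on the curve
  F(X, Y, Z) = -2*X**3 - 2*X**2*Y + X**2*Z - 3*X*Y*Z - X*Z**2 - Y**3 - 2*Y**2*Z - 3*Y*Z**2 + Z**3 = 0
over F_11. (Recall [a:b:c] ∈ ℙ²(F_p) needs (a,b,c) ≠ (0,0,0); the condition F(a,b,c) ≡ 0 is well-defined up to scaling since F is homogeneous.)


F(1,6,9) ≡ 7 (mod 11); P is NOT on the curve.

Evaluate F(1, 6, 9) term-by-term (mod 11).
  -2*X**3 ↦ -2·1·1·1 = -2
  -2*X**2*Y ↦ -2·1·6·1 = -12
  X**2*Z ↦ 1·1·1·9 = 9
  -3*X*Y*Z ↦ -3·1·6·9 = -162
  -X*Z**2 ↦ -1·1·1·81 = -81
  -Y**3 ↦ -1·1·216·1 = -216
  -2*Y**2*Z ↦ -2·1·36·9 = -648
  -3*Y*Z**2 ↦ -3·1·6·81 = -1458
  Z**3 ↦ 1·1·1·729 = 729
Sum: F(1, 6, 9) = (-2) + (-12) + (9) + (-162) + (-81) + (-216) + (-648) + (-1458) + (729) = -1841.
Reducing mod 11: -1841 ≡ 7 (mod 11).
Since F(a, b, c) ≡ 7 ≠ 0 (mod 11), P does NOT lie on the curve.


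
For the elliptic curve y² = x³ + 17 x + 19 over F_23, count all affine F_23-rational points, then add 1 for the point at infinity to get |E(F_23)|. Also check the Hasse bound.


Affine points = {(4, 6), (4, 17), (8, 0), (9, 2), (9, 21), (10, 4), (10, 19), (17, 0), (18, 4), (18, 19), (19, 5), (19, 18), (21, 0), (22, 1), (22, 22)}; affine count = 15; |E(F_23)| = 16.

Discriminant check: Δ ∝ 4a³ + 27b² = 4·17³ + 27·19² = 4·4913 + 27·361 ≡ 5 (mod 23). Nonzero ⇒ E is nonsingular.
For each x ∈ F_23, compute rhs = x³ + 17·x + 19 mod 23, then count y ∈ F_23 with y² ≡ rhs.
  x = 0: rhs = 19, matching y values: none (0 points).
  x = 1: rhs = 14, matching y values: none (0 points).
  x = 2: rhs = 15, matching y values: none (0 points).
  x = 3: rhs = 5, matching y values: none (0 points).
  x = 4: rhs = 13, matching y values: 6, 17 (2 points).
  x = 5: rhs = 22, matching y values: none (0 points).
  x = 6: rhs = 15, matching y values: none (0 points).
  x = 7: rhs = 21, matching y values: none (0 points).
  x = 8: rhs = 0, matching y values: 0 (1 points).
  x = 9: rhs = 4, matching y values: 2, 21 (2 points).
  x = 10: rhs = 16, matching y values: 4, 19 (2 points).
  x = 11: rhs = 19, matching y values: none (0 points).
  x = 12: rhs = 19, matching y values: none (0 points).
  x = 13: rhs = 22, matching y values: none (0 points).
  x = 14: rhs = 11, matching y values: none (0 points).
  x = 15: rhs = 15, matching y values: none (0 points).
  x = 16: rhs = 17, matching y values: none (0 points).
  x = 17: rhs = 0, matching y values: 0 (1 points).
  x = 18: rhs = 16, matching y values: 4, 19 (2 points).
  x = 19: rhs = 2, matching y values: 5, 18 (2 points).
  x = 20: rhs = 10, matching y values: none (0 points).
  x = 21: rhs = 0, matching y values: 0 (1 points).
  x = 22: rhs = 1, matching y values: 1, 22 (2 points).
Total affine count: 15.
Full point count |E(F_23)| = 15 + 1 = 16.
Hasse bound: |16 − (23+1)| = |-8| = 8 ≤ 2√23 ≈ 9.5917 ✓.


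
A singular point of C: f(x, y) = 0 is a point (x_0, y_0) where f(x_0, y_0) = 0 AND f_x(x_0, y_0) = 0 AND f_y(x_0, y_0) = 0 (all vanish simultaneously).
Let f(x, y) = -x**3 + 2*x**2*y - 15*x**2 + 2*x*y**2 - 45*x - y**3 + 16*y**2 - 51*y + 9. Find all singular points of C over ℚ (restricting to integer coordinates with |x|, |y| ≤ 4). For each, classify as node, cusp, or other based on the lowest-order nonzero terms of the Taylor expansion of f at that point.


Singular points: {(-3, 3)}; classification: cusp.

Compute partial derivatives:
  f_x = -3*x**2 + 4*x*y - 30*x + 2*y**2 - 45.
  f_y = 2*x**2 + 4*x*y - 3*y**2 + 32*y - 51.
Scan x_0 ∈ {−4, ..., 4}. For each x_0, f_y(x_0, y) is a polynomial in y; find its integer roots y ∈ {−4, ..., 4}, then test f_x and f at those candidates.
  x = -4: f_y(-4, y) = -3*y**2 + 16*y - 19; no integer root y with |y| ≤ 4.
  x = -3: f_y(-3, y) = -3*y**2 + 20*y - 33; vanishes at y ∈ {3}. (-3, 3): f_x = 0, f = 0 — SINGULAR.
  x = -2: f_y(-2, y) = -3*y**2 + 24*y - 43; no integer root y with |y| ≤ 4.
  x = -1: f_y(-1, y) = -3*y**2 + 28*y - 49; no integer root y with |y| ≤ 4.
  x = 0: f_y(0, y) = -3*y**2 + 32*y - 51; no integer root y with |y| ≤ 4.
  x = 1: f_y(1, y) = -3*y**2 + 36*y - 49; no integer root y with |y| ≤ 4.
  x = 2: f_y(2, y) = -3*y**2 + 40*y - 43; no integer root y with |y| ≤ 4.
  x = 3: f_y(3, y) = -3*y**2 + 44*y - 33; no integer root y with |y| ≤ 4.
  x = 4: f_y(4, y) = -3*y**2 + 48*y - 19; no integer root y with |y| ≤ 4.
Only singular point on the grid: (-3, 3).
Classify: substitute x = -3 + u, y = 3 + v and expand: f = -u**3 + 2*u**2*v + 2*u*v**2 - v**3 + v**2.
No constant or linear terms (consistent with a singular point). Quadratic part: v**2. Cubic part: -u**3 + 2*u**2*v + 2*u*v**2 - v**3.
The quadratic part v**2 is a perfect square, so there is a single (double) tangent line v = 0, i.e. y = 3. Restricting the cubic part to that line (v = 0) leaves -u**3 ≠ 0, so f is not divisible by v and the branch is v² ≈ u**3 to lowest order — this is a cusp.
Classification: cusp.


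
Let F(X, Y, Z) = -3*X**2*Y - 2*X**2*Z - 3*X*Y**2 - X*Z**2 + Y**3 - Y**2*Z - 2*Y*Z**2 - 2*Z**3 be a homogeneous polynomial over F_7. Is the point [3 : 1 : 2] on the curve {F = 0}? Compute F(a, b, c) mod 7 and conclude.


F(3,1,2) ≡ 3 (mod 7); P is NOT on the curve.

Evaluate F(3, 1, 2) term-by-term (mod 7).
  -3*X**2*Y ↦ -3·9·1·1 = -27
  -2*X**2*Z ↦ -2·9·1·2 = -36
  -3*X*Y**2 ↦ -3·3·1·1 = -9
  -X*Z**2 ↦ -1·3·1·4 = -12
  Y**3 ↦ 1·1·1·1 = 1
  -Y**2*Z ↦ -1·1·1·2 = -2
  -2*Y*Z**2 ↦ -2·1·1·4 = -8
  -2*Z**3 ↦ -2·1·1·8 = -16
Sum: F(3, 1, 2) = (-27) + (-36) + (-9) + (-12) + (1) + (-2) + (-8) + (-16) = -109.
Reducing mod 7: -109 ≡ 3 (mod 7).
Since F(a, b, c) ≡ 3 ≠ 0 (mod 7), P does NOT lie on the curve.


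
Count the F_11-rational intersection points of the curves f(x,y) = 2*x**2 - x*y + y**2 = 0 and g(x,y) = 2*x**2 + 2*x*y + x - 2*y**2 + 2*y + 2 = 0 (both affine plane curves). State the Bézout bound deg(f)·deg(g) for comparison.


Common zeros: {(6, 9), (8, 1)}; count = 2; Bézout bound = 4.

deg(f) = 2, deg(g) = 2, so Bézout bound = 4.
Scan x ∈ F_11. For each x, list the y ∈ F_11 with f(x, y) ≡ 0 and those with g(x, y) ≡ 0 (mod 11); the common zeros in that column are the intersection.
  x = 0: f ≡ 0 at y ∈ {0}; g ≡ 0 at y ∈ {4, 8}; common: ∅.
  x = 1: f ≡ 0 at y ∈ {5, 7}; g ≡ 0 at y ∈ {4, 9}; common: ∅.
  x = 2: f ≡ 0 at y ∈ {3, 10}; g ≡ 0 at y ∈ {7}; common: ∅.
  x = 3: f ≡ 0 at y ∈ {4, 10}; g ≡ 0 at y ∈ ∅; common: ∅.
  x = 4: f ≡ 0 at y ∈ {6, 9}; g ≡ 0 at y ∈ ∅; common: ∅.
  x = 5: f ≡ 0 at y ∈ {2, 3}; g ≡ 0 at y ∈ ∅; common: ∅.
  x = 6: f ≡ 0 at y ∈ {8, 9}; g ≡ 0 at y ∈ {9}; common: {9}.
  x = 7: f ≡ 0 at y ∈ {2, 5}; g ≡ 0 at y ∈ {1, 7}; common: ∅.
  x = 8: f ≡ 0 at y ∈ {1, 7}; g ≡ 0 at y ∈ {1, 8}; common: {1}.
  x = 9: f ≡ 0 at y ∈ {1, 8}; g ≡ 0 at y ∈ ∅; common: ∅.
  x = 10: f ≡ 0 at y ∈ {4, 6}; g ≡ 0 at y ∈ ∅; common: ∅.
Collecting: common zeros = {(6, 9), (8, 1)}, so the count is 2.
Comparison with the Bézout bound: 2 ≤ 4 = deg(f)·deg(g), as expected for curves with no common component (the affine F_11-count falls short of the bound because intersections may lie at infinity, over extension fields, or carry multiplicity).


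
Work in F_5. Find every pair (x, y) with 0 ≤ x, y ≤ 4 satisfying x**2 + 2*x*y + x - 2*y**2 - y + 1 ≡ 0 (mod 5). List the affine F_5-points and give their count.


Affine F_5-points: {(0, 3), (0, 4), (1, 4), (2, 2), (3, 2), (3, 3)}; count = 6.

For each of the 25 pairs (x, y) ∈ F_5², evaluate f(x, y) mod 5. Record the zeros.
  x = 0: [0↦1, 1↦3, 2↦1, 3↦0, 4↦0]  zeros at y ∈ {3, 4}
  x = 1: [0↦3, 1↦2, 2↦2, 3↦3, 4↦0]  zeros at y ∈ {4}
  x = 2: [0↦2, 1↦3, 2↦0, 3↦3, 4↦2]  zeros at y ∈ {2}
  x = 3: [0↦3, 1↦1, 2↦0, 3↦0, 4↦1]  zeros at y ∈ {2, 3}
  x = 4: [0↦1, 1↦1, 2↦2, 3↦4, 4↦2]  zeros at y ∈ ∅
Collecting zeros: affine points = {(0, 3), (0, 4), (1, 4), (2, 2), (3, 2), (3, 3)}.
Total count |C(F_5)_aff| = 6.


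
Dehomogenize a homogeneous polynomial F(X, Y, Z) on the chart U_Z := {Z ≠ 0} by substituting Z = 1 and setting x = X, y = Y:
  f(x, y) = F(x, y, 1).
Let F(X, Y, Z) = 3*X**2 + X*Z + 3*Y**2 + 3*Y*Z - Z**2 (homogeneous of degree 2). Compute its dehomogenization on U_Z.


f(x, y) = 3*x**2 + x + 3*y**2 + 3*y - 1

On U_Z we set Z = 1. Each monomial c·X^i·Y^j·Z^k in F becomes c·x^i·y^j·1^k = c·x^i·y^j.
Substituting Z = 1: F(X, Y, 1) = 3*x**2 + x + 3*y**2 + 3*y - 1.
Note: deg(f) ≤ deg(F) = 2; strict inequality happens when F is divisible by Z (lost terms).


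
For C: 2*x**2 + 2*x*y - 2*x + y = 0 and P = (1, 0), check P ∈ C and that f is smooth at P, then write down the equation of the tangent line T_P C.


Tangent line at P: 2*x + 3*y - 2 = 0.

Step 1: f(1, 0) = 0, so P lies on C.
Step 2: partial derivatives
  f_x(x, y) = 4*x + 2*y - 2, f_y(x, y) = 2*x + 1.
  f_x(P) = 2, f_y(P) = 3 (gradient nonzero, so P is smooth).
Step 3: tangent line at P: 2·(x − 1) + 3·(y − 0) = 0.
Expanding: 2*x + 3*y - 2 = 0.


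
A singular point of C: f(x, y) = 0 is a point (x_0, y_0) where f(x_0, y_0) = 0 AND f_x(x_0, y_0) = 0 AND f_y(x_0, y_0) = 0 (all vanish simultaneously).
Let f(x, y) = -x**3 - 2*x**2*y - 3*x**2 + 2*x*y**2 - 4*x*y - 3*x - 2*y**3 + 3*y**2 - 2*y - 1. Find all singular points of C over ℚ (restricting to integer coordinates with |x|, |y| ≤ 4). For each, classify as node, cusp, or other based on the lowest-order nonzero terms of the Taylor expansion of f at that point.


Singular points: {(-1, 0)}; classification: cusp.

Compute partial derivatives:
  f_x = -3*x**2 - 4*x*y - 6*x + 2*y**2 - 4*y - 3.
  f_y = -2*x**2 + 4*x*y - 4*x - 6*y**2 + 6*y - 2.
Scan x_0 ∈ {−4, ..., 4}. For each x_0, f_y(x_0, y) is a polynomial in y; find its integer roots y ∈ {−4, ..., 4}, then test f_x and f at those candidates.
  x = -4: f_y(-4, y) = -6*y**2 - 10*y - 18; no integer root y with |y| ≤ 4.
  x = -3: f_y(-3, y) = -6*y**2 - 6*y - 8; no integer root y with |y| ≤ 4.
  x = -2: f_y(-2, y) = -6*y**2 - 2*y - 2; no integer root y with |y| ≤ 4.
  x = -1: f_y(-1, y) = -6*y**2 + 2*y; vanishes at y ∈ {0}. (-1, 0): f_x = 0, f = 0 — SINGULAR.
  x = 0: f_y(0, y) = -6*y**2 + 6*y - 2; no integer root y with |y| ≤ 4.
  x = 1: f_y(1, y) = -6*y**2 + 10*y - 8; no integer root y with |y| ≤ 4.
  x = 2: f_y(2, y) = -6*y**2 + 14*y - 18; no integer root y with |y| ≤ 4.
  x = 3: f_y(3, y) = -6*y**2 + 18*y - 32; no integer root y with |y| ≤ 4.
  x = 4: f_y(4, y) = -6*y**2 + 22*y - 50; no integer root y with |y| ≤ 4.
Only singular point on the grid: (-1, 0).
Classify: substitute x = -1 + u, y = 0 + v and expand: f = -u**3 - 2*u**2*v + 2*u*v**2 - 2*v**3 + v**2.
No constant or linear terms (consistent with a singular point). Quadratic part: v**2. Cubic part: -u**3 - 2*u**2*v + 2*u*v**2 - 2*v**3.
The quadratic part v**2 is a perfect square, so there is a single (double) tangent line v = 0, i.e. y = 0. Restricting the cubic part to that line (v = 0) leaves -u**3 ≠ 0, so f is not divisible by v and the branch is v² ≈ u**3 to lowest order — this is a cusp.
Classification: cusp.


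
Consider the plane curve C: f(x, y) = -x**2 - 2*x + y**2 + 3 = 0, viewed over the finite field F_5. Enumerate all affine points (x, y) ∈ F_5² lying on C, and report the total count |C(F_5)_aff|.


Affine F_5-points: {(1, 0), (2, 0), (4, 1), (4, 4)}; count = 4.

For each of the 25 pairs (x, y) ∈ F_5², evaluate f(x, y) mod 5. Record the zeros.
  x = 0: [0↦3, 1↦4, 2↦2, 3↦2, 4↦4]  zeros at y ∈ ∅
  x = 1: [0↦0, 1↦1, 2↦4, 3↦4, 4↦1]  zeros at y ∈ {0}
  x = 2: [0↦0, 1↦1, 2↦4, 3↦4, 4↦1]  zeros at y ∈ {0}
  x = 3: [0↦3, 1↦4, 2↦2, 3↦2, 4↦4]  zeros at y ∈ ∅
  x = 4: [0↦4, 1↦0, 2↦3, 3↦3, 4↦0]  zeros at y ∈ {1, 4}
Collecting zeros: affine points = {(1, 0), (2, 0), (4, 1), (4, 4)}.
Total count |C(F_5)_aff| = 4.


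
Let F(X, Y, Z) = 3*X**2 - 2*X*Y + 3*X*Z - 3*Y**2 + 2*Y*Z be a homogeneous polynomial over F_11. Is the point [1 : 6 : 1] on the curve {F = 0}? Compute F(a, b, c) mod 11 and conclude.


F(1,6,1) ≡ 8 (mod 11); P is NOT on the curve.

Evaluate F(1, 6, 1) term-by-term (mod 11).
  3*X**2 ↦ 3·1·1·1 = 3
  -2*X*Y ↦ -2·1·6·1 = -12
  3*X*Z ↦ 3·1·1·1 = 3
  -3*Y**2 ↦ -3·1·36·1 = -108
  2*Y*Z ↦ 2·1·6·1 = 12
Sum: F(1, 6, 1) = (3) + (-12) + (3) + (-108) + (12) = -102.
Reducing mod 11: -102 ≡ 8 (mod 11).
Since F(a, b, c) ≡ 8 ≠ 0 (mod 11), P does NOT lie on the curve.


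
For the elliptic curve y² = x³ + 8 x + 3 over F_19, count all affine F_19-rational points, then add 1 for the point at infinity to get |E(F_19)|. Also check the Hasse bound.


Affine points = {(3, 4), (3, 15), (4, 2), (4, 17), (5, 4), (5, 15), (6, 1), (6, 18), (8, 3), (8, 16), (9, 5), (9, 14), (10, 0), (11, 4), (11, 15), (13, 9), (13, 10), (14, 3), (14, 16), (16, 3), (16, 16), (17, 6), (17, 13)}; affine count = 23; |E(F_19)| = 24.

Discriminant check: Δ ∝ 4a³ + 27b² = 4·8³ + 27·3² = 4·512 + 27·9 ≡ 11 (mod 19). Nonzero ⇒ E is nonsingular.
For each x ∈ F_19, compute rhs = x³ + 8·x + 3 mod 19, then count y ∈ F_19 with y² ≡ rhs.
  x = 0: rhs = 3, matching y values: none (0 points).
  x = 1: rhs = 12, matching y values: none (0 points).
  x = 2: rhs = 8, matching y values: none (0 points).
  x = 3: rhs = 16, matching y values: 4, 15 (2 points).
  x = 4: rhs = 4, matching y values: 2, 17 (2 points).
  x = 5: rhs = 16, matching y values: 4, 15 (2 points).
  x = 6: rhs = 1, matching y values: 1, 18 (2 points).
  x = 7: rhs = 3, matching y values: none (0 points).
  x = 8: rhs = 9, matching y values: 3, 16 (2 points).
  x = 9: rhs = 6, matching y values: 5, 14 (2 points).
  x = 10: rhs = 0, matching y values: 0 (1 points).
  x = 11: rhs = 16, matching y values: 4, 15 (2 points).
  x = 12: rhs = 3, matching y values: none (0 points).
  x = 13: rhs = 5, matching y values: 9, 10 (2 points).
  x = 14: rhs = 9, matching y values: 3, 16 (2 points).
  x = 15: rhs = 2, matching y values: none (0 points).
  x = 16: rhs = 9, matching y values: 3, 16 (2 points).
  x = 17: rhs = 17, matching y values: 6, 13 (2 points).
  x = 18: rhs = 13, matching y values: none (0 points).
Total affine count: 23.
Full point count |E(F_19)| = 23 + 1 = 24.
Hasse bound: |24 − (19+1)| = |4| = 4 ≤ 2√19 ≈ 8.7178 ✓.
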